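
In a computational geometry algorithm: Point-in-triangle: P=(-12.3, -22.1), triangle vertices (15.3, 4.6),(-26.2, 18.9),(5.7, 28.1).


Cross products: AB x AP = 1502.73, BC x BP = -1435.78, CA x CP = -904.92
All same sign? no

No, outside


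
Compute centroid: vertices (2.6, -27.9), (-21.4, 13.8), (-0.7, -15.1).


Centroid = ((x_A+x_B+x_C)/3, (y_A+y_B+y_C)/3)
= ((2.6+(-21.4)+(-0.7))/3, ((-27.9)+13.8+(-15.1))/3)
= (-6.5, -9.7333)

(-6.5, -9.7333)


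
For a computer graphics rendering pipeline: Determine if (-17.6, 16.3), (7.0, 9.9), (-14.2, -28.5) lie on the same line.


Cross product: (7-(-17.6))*((-28.5)-16.3) - (9.9-16.3)*((-14.2)-(-17.6))
= -1080.32

No, not collinear


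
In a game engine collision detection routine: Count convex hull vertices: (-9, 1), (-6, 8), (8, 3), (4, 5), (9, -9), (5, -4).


Convex hull vertices (CCW): (-9, 1), (9, -9), (8, 3), (4, 5), (-6, 8)
Count = 5

5


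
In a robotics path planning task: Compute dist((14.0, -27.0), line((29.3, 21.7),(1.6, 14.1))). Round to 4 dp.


|cross product| = 1232.71
|line direction| = sqrt(825.05) = 28.7237
Distance = 1232.71/sqrt(825.05) = 42.9162

42.9162


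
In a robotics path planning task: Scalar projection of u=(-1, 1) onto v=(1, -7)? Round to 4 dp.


u.v = -8, |v| = sqrt(50) = 7.0711
Scalar projection = u.v / |v| = -8 / sqrt(50) = -1.1314

-1.1314


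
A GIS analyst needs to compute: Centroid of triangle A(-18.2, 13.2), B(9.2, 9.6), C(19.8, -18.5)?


Centroid = ((x_A+x_B+x_C)/3, (y_A+y_B+y_C)/3)
= (((-18.2)+9.2+19.8)/3, (13.2+9.6+(-18.5))/3)
= (3.6, 1.4333)

(3.6, 1.4333)


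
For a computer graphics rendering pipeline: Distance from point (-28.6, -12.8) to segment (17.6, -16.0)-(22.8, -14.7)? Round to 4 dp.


Project P onto AB: t = 0 (clamped to [0,1])
Closest point on segment: (17.6, -16)
Distance: 46.3107

46.3107


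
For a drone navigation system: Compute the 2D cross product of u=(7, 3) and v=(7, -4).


u x v = u_x*v_y - u_y*v_x = 7*(-4) - 3*7
= (-28) - 21 = -49

-49


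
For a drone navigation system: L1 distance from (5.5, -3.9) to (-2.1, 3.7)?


|5.5-(-2.1)| + |(-3.9)-3.7| = 7.6 + 7.6 = 15.2

15.2


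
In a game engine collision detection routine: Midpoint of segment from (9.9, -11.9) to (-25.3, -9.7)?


M = ((9.9+(-25.3))/2, ((-11.9)+(-9.7))/2)
= (-7.7, -10.8)

(-7.7, -10.8)


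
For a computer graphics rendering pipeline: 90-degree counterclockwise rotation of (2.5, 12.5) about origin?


90° CCW: (x,y) -> (-y, x)
(2.5,12.5) -> (-12.5, 2.5)

(-12.5, 2.5)


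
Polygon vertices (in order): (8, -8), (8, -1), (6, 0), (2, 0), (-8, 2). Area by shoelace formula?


Shoelace sum: (8*(-1) - 8*(-8)) + (8*0 - 6*(-1)) + (6*0 - 2*0) + (2*2 - (-8)*0) + ((-8)*(-8) - 8*2)
= 114
Area = |114|/2 = 57

57


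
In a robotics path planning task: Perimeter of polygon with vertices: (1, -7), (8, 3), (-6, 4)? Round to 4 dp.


Sides: (1, -7)->(8, 3): sqrt(149) = 12.206556, (8, 3)->(-6, 4): sqrt(197) = 14.035669, (-6, 4)->(1, -7): sqrt(170) = 13.038405
Sum = 39.28063
Perimeter = 39.2806

39.2806


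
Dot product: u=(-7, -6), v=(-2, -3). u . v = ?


u . v = u_x*v_x + u_y*v_y = (-7)*(-2) + (-6)*(-3)
= 14 + 18 = 32

32


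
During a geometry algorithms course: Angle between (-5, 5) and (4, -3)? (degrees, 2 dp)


u.v = -35, |u| = sqrt(50) = 7.0711, |v| = sqrt(25) = 5
cos(theta) = u.v/(|u||v|) = -35/sqrt(1250) = -0.989949
theta = acos(-0.989949) = 171.87 degrees

171.87 degrees


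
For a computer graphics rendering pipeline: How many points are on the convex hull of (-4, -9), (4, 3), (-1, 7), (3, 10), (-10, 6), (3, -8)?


Convex hull vertices (CCW): (-10, 6), (-4, -9), (3, -8), (4, 3), (3, 10)
Count = 5

5


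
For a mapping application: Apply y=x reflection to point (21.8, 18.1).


Reflection over y=x: (x,y) -> (y,x)
(21.8, 18.1) -> (18.1, 21.8)

(18.1, 21.8)


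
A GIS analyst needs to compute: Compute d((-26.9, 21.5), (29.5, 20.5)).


dx=56.4, dy=-1
d^2 = 56.4^2 + (-1)^2 = 3181.96
d = sqrt(3181.96) = 56.4089

56.4089


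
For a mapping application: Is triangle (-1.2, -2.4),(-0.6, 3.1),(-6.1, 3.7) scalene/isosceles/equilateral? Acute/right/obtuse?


Side lengths squared: AB^2=30.61, BC^2=30.61, CA^2=61.22
Sorted: [30.61, 30.61, 61.22]
By sides: Isosceles, By angles: Right

Isosceles, Right


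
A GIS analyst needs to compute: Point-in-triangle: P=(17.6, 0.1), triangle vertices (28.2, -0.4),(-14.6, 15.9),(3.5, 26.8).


Cross products: AB x AP = 151.38, BC x BP = -636.96, CA x CP = -275.97
All same sign? no

No, outside


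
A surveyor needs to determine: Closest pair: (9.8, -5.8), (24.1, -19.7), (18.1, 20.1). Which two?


d(P0,P1) = 19.9424, d(P0,P2) = 27.1974, d(P1,P2) = 40.2497
Closest: P0 and P1

Closest pair: (9.8, -5.8) and (24.1, -19.7), distance = 19.9424


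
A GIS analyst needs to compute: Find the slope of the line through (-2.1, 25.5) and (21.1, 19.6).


slope = (y2-y1)/(x2-x1) = (19.6-25.5)/(21.1-(-2.1)) = (-5.9)/23.2 = -0.2543

-0.2543


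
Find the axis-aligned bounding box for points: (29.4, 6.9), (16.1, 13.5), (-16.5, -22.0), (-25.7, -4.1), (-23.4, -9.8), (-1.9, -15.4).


x range: [-25.7, 29.4]
y range: [-22, 13.5]
Bounding box: (-25.7,-22) to (29.4,13.5)

(-25.7,-22) to (29.4,13.5)


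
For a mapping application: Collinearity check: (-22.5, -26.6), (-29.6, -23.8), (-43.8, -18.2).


Cross product: ((-29.6)-(-22.5))*((-18.2)-(-26.6)) - ((-23.8)-(-26.6))*((-43.8)-(-22.5))
= 0

Yes, collinear


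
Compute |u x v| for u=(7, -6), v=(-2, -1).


|u x v| = |7*(-1) - (-6)*(-2)|
= |(-7) - 12| = 19

19


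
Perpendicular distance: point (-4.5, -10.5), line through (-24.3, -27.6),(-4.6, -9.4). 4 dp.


|cross product| = 23.49
|line direction| = sqrt(719.33) = 26.8203
Distance = 23.49/sqrt(719.33) = 0.8758

0.8758


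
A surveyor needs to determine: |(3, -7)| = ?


|u| = sqrt(3^2 + (-7)^2) = sqrt(58) = 7.6158

7.6158


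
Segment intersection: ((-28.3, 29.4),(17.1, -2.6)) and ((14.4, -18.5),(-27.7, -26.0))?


Cross products: d1=-2336.84, d2=-649.14, d3=-808.26, d4=-2495.96
d1*d2 < 0 and d3*d4 < 0? no

No, they don't intersect


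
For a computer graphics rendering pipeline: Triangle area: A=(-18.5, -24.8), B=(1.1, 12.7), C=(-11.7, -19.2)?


Area = |x_A(y_B-y_C) + x_B(y_C-y_A) + x_C(y_A-y_B)|/2
= |(-590.15) + 6.16 + 438.75|/2
= 145.24/2 = 72.62

72.62


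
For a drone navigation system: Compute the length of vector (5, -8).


|u| = sqrt(5^2 + (-8)^2) = sqrt(89) = 9.434

9.434


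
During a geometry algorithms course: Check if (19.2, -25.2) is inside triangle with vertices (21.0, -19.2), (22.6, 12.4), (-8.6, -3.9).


Cross products: AB x AP = 47.28, BC x BP = 1117.7, CA x CP = -205.14
All same sign? no

No, outside


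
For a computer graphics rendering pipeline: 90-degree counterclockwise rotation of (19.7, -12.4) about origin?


90° CCW: (x,y) -> (-y, x)
(19.7,-12.4) -> (12.4, 19.7)

(12.4, 19.7)


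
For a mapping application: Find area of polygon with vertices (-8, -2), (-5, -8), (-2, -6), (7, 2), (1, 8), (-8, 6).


Shoelace sum: ((-8)*(-8) - (-5)*(-2)) + ((-5)*(-6) - (-2)*(-8)) + ((-2)*2 - 7*(-6)) + (7*8 - 1*2) + (1*6 - (-8)*8) + ((-8)*(-2) - (-8)*6)
= 294
Area = |294|/2 = 147

147


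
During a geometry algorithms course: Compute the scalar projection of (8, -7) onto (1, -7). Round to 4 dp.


u.v = 57, |v| = sqrt(50) = 7.0711
Scalar projection = u.v / |v| = 57 / sqrt(50) = 8.061

8.061


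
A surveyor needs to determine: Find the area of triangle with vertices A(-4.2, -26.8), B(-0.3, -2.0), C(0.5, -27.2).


Area = |x_A(y_B-y_C) + x_B(y_C-y_A) + x_C(y_A-y_B)|/2
= |(-105.84) + 0.12 + (-12.4)|/2
= 118.12/2 = 59.06

59.06


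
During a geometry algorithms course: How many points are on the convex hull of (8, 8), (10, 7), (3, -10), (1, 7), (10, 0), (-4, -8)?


Convex hull vertices (CCW): (-4, -8), (3, -10), (10, 0), (10, 7), (8, 8), (1, 7)
Count = 6

6


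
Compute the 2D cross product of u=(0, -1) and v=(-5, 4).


u x v = u_x*v_y - u_y*v_x = 0*4 - (-1)*(-5)
= 0 - 5 = -5

-5


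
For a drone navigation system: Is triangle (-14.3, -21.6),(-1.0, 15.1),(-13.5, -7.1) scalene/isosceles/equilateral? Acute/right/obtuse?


Side lengths squared: AB^2=1523.78, BC^2=649.09, CA^2=210.89
Sorted: [210.89, 649.09, 1523.78]
By sides: Scalene, By angles: Obtuse

Scalene, Obtuse


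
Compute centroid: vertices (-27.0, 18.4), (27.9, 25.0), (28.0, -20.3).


Centroid = ((x_A+x_B+x_C)/3, (y_A+y_B+y_C)/3)
= (((-27)+27.9+28)/3, (18.4+25+(-20.3))/3)
= (9.6333, 7.7)

(9.6333, 7.7)


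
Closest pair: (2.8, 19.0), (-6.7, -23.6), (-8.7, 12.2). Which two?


d(P0,P1) = 43.6464, d(P0,P2) = 13.36, d(P1,P2) = 35.8558
Closest: P0 and P2

Closest pair: (2.8, 19.0) and (-8.7, 12.2), distance = 13.36


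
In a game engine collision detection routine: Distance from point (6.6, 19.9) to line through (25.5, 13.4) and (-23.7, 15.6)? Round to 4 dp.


|cross product| = 278.22
|line direction| = sqrt(2425.48) = 49.2492
Distance = 278.22/sqrt(2425.48) = 5.6492

5.6492


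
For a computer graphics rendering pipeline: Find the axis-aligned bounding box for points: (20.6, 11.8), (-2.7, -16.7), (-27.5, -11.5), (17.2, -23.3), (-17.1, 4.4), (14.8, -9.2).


x range: [-27.5, 20.6]
y range: [-23.3, 11.8]
Bounding box: (-27.5,-23.3) to (20.6,11.8)

(-27.5,-23.3) to (20.6,11.8)


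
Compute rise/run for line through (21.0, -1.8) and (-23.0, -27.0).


slope = (y2-y1)/(x2-x1) = ((-27)-(-1.8))/((-23)-21) = (-25.2)/(-44) = 0.5727

0.5727


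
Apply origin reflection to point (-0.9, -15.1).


Reflection over origin: (x,y) -> (-x,-y)
(-0.9, -15.1) -> (0.9, 15.1)

(0.9, 15.1)


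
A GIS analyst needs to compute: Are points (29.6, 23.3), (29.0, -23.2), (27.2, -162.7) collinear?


Cross product: (29-29.6)*((-162.7)-23.3) - ((-23.2)-23.3)*(27.2-29.6)
= 0

Yes, collinear


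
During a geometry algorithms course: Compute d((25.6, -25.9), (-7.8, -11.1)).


dx=-33.4, dy=14.8
d^2 = (-33.4)^2 + 14.8^2 = 1334.6
d = sqrt(1334.6) = 36.5322

36.5322


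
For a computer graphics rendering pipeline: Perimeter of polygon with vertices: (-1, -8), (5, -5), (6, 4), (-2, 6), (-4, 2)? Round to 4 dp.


Sides: (-1, -8)->(5, -5): sqrt(45) = 6.708204, (5, -5)->(6, 4): sqrt(82) = 9.055385, (6, 4)->(-2, 6): sqrt(68) = 8.246211, (-2, 6)->(-4, 2): sqrt(20) = 4.472136, (-4, 2)->(-1, -8): sqrt(109) = 10.440307
Sum = 38.922243
Perimeter = 38.9222

38.9222


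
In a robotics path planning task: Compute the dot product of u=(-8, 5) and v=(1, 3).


u . v = u_x*v_x + u_y*v_y = (-8)*1 + 5*3
= (-8) + 15 = 7

7


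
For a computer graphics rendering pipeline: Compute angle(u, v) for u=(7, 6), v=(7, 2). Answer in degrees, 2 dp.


u.v = 61, |u| = sqrt(85) = 9.2195, |v| = sqrt(53) = 7.2801
cos(theta) = u.v/(|u||v|) = 61/sqrt(4505) = 0.90883
theta = acos(0.90883) = 24.66 degrees

24.66 degrees


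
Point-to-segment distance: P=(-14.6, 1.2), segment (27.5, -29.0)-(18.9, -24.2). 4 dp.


Project P onto AB: t = 1 (clamped to [0,1])
Closest point on segment: (18.9, -24.2)
Distance: 42.0406

42.0406


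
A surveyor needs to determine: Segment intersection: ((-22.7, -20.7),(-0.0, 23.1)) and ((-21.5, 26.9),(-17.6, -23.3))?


Cross products: d1=-245.88, d2=1064.48, d3=1027.96, d4=-282.4
d1*d2 < 0 and d3*d4 < 0? yes

Yes, they intersect


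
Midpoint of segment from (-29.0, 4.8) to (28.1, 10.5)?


M = (((-29)+28.1)/2, (4.8+10.5)/2)
= (-0.45, 7.65)

(-0.45, 7.65)


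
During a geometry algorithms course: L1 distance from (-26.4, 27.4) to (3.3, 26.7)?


|(-26.4)-3.3| + |27.4-26.7| = 29.7 + 0.7 = 30.4

30.4


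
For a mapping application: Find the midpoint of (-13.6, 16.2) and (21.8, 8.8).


M = (((-13.6)+21.8)/2, (16.2+8.8)/2)
= (4.1, 12.5)

(4.1, 12.5)


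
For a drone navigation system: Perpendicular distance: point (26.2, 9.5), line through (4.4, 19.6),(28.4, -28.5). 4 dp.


|cross product| = 806.18
|line direction| = sqrt(2889.61) = 53.7551
Distance = 806.18/sqrt(2889.61) = 14.9973

14.9973


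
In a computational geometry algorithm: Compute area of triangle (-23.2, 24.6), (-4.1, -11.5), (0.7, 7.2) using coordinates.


Area = |x_A(y_B-y_C) + x_B(y_C-y_A) + x_C(y_A-y_B)|/2
= |433.84 + 71.34 + 25.27|/2
= 530.45/2 = 265.225

265.225


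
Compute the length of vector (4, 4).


|u| = sqrt(4^2 + 4^2) = sqrt(32) = 5.6569

5.6569


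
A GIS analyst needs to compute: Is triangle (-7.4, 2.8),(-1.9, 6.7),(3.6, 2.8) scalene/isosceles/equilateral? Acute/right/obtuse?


Side lengths squared: AB^2=45.46, BC^2=45.46, CA^2=121
Sorted: [45.46, 45.46, 121]
By sides: Isosceles, By angles: Obtuse

Isosceles, Obtuse


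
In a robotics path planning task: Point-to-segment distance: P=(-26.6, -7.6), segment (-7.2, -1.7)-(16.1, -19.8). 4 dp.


Project P onto AB: t = 0 (clamped to [0,1])
Closest point on segment: (-7.2, -1.7)
Distance: 20.2773

20.2773


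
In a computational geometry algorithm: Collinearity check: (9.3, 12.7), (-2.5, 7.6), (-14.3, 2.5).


Cross product: ((-2.5)-9.3)*(2.5-12.7) - (7.6-12.7)*((-14.3)-9.3)
= 0

Yes, collinear


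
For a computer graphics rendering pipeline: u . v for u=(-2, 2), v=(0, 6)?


u . v = u_x*v_x + u_y*v_y = (-2)*0 + 2*6
= 0 + 12 = 12

12


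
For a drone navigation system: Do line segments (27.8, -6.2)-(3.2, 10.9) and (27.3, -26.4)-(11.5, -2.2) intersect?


Cross products: d1=-331.26, d2=-6.12, d3=505.47, d4=180.33
d1*d2 < 0 and d3*d4 < 0? no

No, they don't intersect


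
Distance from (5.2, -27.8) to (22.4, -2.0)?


dx=17.2, dy=25.8
d^2 = 17.2^2 + 25.8^2 = 961.48
d = sqrt(961.48) = 31.0077

31.0077


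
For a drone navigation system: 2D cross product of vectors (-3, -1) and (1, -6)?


u x v = u_x*v_y - u_y*v_x = (-3)*(-6) - (-1)*1
= 18 - (-1) = 19

19


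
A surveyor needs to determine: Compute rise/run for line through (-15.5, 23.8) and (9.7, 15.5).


slope = (y2-y1)/(x2-x1) = (15.5-23.8)/(9.7-(-15.5)) = (-8.3)/25.2 = -0.3294

-0.3294


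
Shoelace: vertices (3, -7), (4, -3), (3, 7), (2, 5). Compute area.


Shoelace sum: (3*(-3) - 4*(-7)) + (4*7 - 3*(-3)) + (3*5 - 2*7) + (2*(-7) - 3*5)
= 28
Area = |28|/2 = 14

14


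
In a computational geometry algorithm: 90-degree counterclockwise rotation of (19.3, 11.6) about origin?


90° CCW: (x,y) -> (-y, x)
(19.3,11.6) -> (-11.6, 19.3)

(-11.6, 19.3)


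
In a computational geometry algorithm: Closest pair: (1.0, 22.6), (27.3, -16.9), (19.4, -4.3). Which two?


d(P0,P1) = 47.4546, d(P0,P2) = 32.5909, d(P1,P2) = 14.8718
Closest: P1 and P2

Closest pair: (27.3, -16.9) and (19.4, -4.3), distance = 14.8718


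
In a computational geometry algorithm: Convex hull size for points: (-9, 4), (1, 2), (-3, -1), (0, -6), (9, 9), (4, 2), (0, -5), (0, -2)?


Convex hull vertices (CCW): (-9, 4), (0, -6), (9, 9)
Count = 3

3


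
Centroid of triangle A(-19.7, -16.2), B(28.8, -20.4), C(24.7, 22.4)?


Centroid = ((x_A+x_B+x_C)/3, (y_A+y_B+y_C)/3)
= (((-19.7)+28.8+24.7)/3, ((-16.2)+(-20.4)+22.4)/3)
= (11.2667, -4.7333)

(11.2667, -4.7333)


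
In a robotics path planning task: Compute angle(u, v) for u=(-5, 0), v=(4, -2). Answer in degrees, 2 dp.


u.v = -20, |u| = sqrt(25) = 5, |v| = sqrt(20) = 4.4721
cos(theta) = u.v/(|u||v|) = -20/sqrt(500) = -0.894427
theta = acos(-0.894427) = 153.43 degrees

153.43 degrees


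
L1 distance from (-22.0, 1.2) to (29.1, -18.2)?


|(-22)-29.1| + |1.2-(-18.2)| = 51.1 + 19.4 = 70.5

70.5


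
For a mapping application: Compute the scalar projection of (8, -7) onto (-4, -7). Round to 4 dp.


u.v = 17, |v| = sqrt(65) = 8.0623
Scalar projection = u.v / |v| = 17 / sqrt(65) = 2.1086

2.1086


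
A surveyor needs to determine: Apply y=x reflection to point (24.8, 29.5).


Reflection over y=x: (x,y) -> (y,x)
(24.8, 29.5) -> (29.5, 24.8)

(29.5, 24.8)


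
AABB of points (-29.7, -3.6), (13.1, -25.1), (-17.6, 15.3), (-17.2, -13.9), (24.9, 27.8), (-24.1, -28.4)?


x range: [-29.7, 24.9]
y range: [-28.4, 27.8]
Bounding box: (-29.7,-28.4) to (24.9,27.8)

(-29.7,-28.4) to (24.9,27.8)


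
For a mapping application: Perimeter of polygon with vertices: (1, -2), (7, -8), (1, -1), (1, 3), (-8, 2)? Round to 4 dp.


Sides: (1, -2)->(7, -8): sqrt(72) = 8.485281, (7, -8)->(1, -1): sqrt(85) = 9.219544, (1, -1)->(1, 3): sqrt(16) = 4, (1, 3)->(-8, 2): sqrt(82) = 9.055385, (-8, 2)->(1, -2): sqrt(97) = 9.848858
Sum = 40.609068
Perimeter = 40.6091

40.6091


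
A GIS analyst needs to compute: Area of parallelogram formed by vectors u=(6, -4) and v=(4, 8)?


|u x v| = |6*8 - (-4)*4|
= |48 - (-16)| = 64

64


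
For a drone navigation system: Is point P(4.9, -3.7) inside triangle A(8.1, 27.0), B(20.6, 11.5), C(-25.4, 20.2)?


Cross products: AB x AP = -433.35, BC x BP = 835.79, CA x CP = -1006.69
All same sign? no

No, outside


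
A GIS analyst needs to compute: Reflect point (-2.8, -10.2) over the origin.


Reflection over origin: (x,y) -> (-x,-y)
(-2.8, -10.2) -> (2.8, 10.2)

(2.8, 10.2)


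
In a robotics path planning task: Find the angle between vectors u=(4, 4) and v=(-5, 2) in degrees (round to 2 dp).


u.v = -12, |u| = sqrt(32) = 5.6569, |v| = sqrt(29) = 5.3852
cos(theta) = u.v/(|u||v|) = -12/sqrt(928) = -0.393919
theta = acos(-0.393919) = 113.2 degrees

113.2 degrees


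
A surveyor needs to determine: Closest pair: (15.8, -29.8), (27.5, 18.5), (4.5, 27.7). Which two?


d(P0,P1) = 49.6969, d(P0,P2) = 58.5998, d(P1,P2) = 24.7718
Closest: P1 and P2

Closest pair: (27.5, 18.5) and (4.5, 27.7), distance = 24.7718


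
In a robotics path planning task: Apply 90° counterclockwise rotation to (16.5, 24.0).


90° CCW: (x,y) -> (-y, x)
(16.5,24) -> (-24, 16.5)

(-24, 16.5)


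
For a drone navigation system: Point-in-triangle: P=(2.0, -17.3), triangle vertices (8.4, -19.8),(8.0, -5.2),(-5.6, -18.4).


Cross products: AB x AP = 92.44, BC x BP = 85.36, CA x CP = 26.04
All same sign? yes

Yes, inside


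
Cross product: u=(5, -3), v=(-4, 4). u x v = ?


u x v = u_x*v_y - u_y*v_x = 5*4 - (-3)*(-4)
= 20 - 12 = 8

8


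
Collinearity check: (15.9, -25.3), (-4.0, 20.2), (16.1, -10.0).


Cross product: ((-4)-15.9)*((-10)-(-25.3)) - (20.2-(-25.3))*(16.1-15.9)
= -313.57

No, not collinear


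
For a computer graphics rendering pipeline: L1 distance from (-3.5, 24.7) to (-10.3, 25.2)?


|(-3.5)-(-10.3)| + |24.7-25.2| = 6.8 + 0.5 = 7.3

7.3


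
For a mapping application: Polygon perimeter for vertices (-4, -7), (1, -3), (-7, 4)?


Sides: (-4, -7)->(1, -3): sqrt(41) = 6.403124, (1, -3)->(-7, 4): sqrt(113) = 10.630146, (-7, 4)->(-4, -7): sqrt(130) = 11.401754
Sum = 28.435024
Perimeter = 28.435

28.435


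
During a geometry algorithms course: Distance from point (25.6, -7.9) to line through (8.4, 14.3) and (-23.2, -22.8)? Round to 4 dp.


|cross product| = 1339.64
|line direction| = sqrt(2374.97) = 48.7337
Distance = 1339.64/sqrt(2374.97) = 27.489

27.489


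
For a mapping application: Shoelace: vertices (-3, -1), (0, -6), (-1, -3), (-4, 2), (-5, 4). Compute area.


Shoelace sum: ((-3)*(-6) - 0*(-1)) + (0*(-3) - (-1)*(-6)) + ((-1)*2 - (-4)*(-3)) + ((-4)*4 - (-5)*2) + ((-5)*(-1) - (-3)*4)
= 9
Area = |9|/2 = 4.5

4.5


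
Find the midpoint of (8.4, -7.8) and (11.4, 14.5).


M = ((8.4+11.4)/2, ((-7.8)+14.5)/2)
= (9.9, 3.35)

(9.9, 3.35)


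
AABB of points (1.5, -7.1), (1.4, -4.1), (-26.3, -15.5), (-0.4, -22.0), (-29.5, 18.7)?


x range: [-29.5, 1.5]
y range: [-22, 18.7]
Bounding box: (-29.5,-22) to (1.5,18.7)

(-29.5,-22) to (1.5,18.7)


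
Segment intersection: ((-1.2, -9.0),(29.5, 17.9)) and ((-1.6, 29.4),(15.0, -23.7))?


Cross products: d1=-616.2, d2=1460.51, d3=1189.64, d4=-887.07
d1*d2 < 0 and d3*d4 < 0? yes

Yes, they intersect


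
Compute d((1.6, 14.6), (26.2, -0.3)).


dx=24.6, dy=-14.9
d^2 = 24.6^2 + (-14.9)^2 = 827.17
d = sqrt(827.17) = 28.7606

28.7606


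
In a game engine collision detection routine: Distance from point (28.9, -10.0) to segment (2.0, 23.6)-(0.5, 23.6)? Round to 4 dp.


Project P onto AB: t = 0 (clamped to [0,1])
Closest point on segment: (2, 23.6)
Distance: 43.0415

43.0415


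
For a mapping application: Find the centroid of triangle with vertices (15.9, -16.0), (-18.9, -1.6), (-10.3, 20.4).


Centroid = ((x_A+x_B+x_C)/3, (y_A+y_B+y_C)/3)
= ((15.9+(-18.9)+(-10.3))/3, ((-16)+(-1.6)+20.4)/3)
= (-4.4333, 0.9333)

(-4.4333, 0.9333)


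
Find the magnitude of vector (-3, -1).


|u| = sqrt((-3)^2 + (-1)^2) = sqrt(10) = 3.1623

3.1623


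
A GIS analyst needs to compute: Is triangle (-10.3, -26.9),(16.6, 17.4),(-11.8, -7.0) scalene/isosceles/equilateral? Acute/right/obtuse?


Side lengths squared: AB^2=2686.1, BC^2=1401.92, CA^2=398.26
Sorted: [398.26, 1401.92, 2686.1]
By sides: Scalene, By angles: Obtuse

Scalene, Obtuse


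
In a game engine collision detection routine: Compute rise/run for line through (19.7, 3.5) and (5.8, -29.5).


slope = (y2-y1)/(x2-x1) = ((-29.5)-3.5)/(5.8-19.7) = (-33)/(-13.9) = 2.3741

2.3741


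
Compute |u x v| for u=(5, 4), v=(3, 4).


|u x v| = |5*4 - 4*3|
= |20 - 12| = 8

8


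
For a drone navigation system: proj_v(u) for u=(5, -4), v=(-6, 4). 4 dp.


u.v = -46, |v| = sqrt(52) = 7.2111
Scalar projection = u.v / |v| = -46 / sqrt(52) = -6.3791

-6.3791


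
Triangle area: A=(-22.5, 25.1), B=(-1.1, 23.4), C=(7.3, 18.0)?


Area = |x_A(y_B-y_C) + x_B(y_C-y_A) + x_C(y_A-y_B)|/2
= |(-121.5) + 7.81 + 12.41|/2
= 101.28/2 = 50.64

50.64


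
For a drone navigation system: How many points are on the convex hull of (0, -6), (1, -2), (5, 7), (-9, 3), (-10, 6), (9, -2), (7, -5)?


Convex hull vertices (CCW): (-10, 6), (-9, 3), (0, -6), (7, -5), (9, -2), (5, 7)
Count = 6

6


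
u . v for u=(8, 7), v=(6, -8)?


u . v = u_x*v_x + u_y*v_y = 8*6 + 7*(-8)
= 48 + (-56) = -8

-8


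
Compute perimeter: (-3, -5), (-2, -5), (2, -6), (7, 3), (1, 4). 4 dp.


Sides: (-3, -5)->(-2, -5): sqrt(1) = 1, (-2, -5)->(2, -6): sqrt(17) = 4.123106, (2, -6)->(7, 3): sqrt(106) = 10.29563, (7, 3)->(1, 4): sqrt(37) = 6.082763, (1, 4)->(-3, -5): sqrt(97) = 9.848858
Sum = 31.350357
Perimeter = 31.3504

31.3504


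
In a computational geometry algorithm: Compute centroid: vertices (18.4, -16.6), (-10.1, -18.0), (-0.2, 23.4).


Centroid = ((x_A+x_B+x_C)/3, (y_A+y_B+y_C)/3)
= ((18.4+(-10.1)+(-0.2))/3, ((-16.6)+(-18)+23.4)/3)
= (2.7, -3.7333)

(2.7, -3.7333)


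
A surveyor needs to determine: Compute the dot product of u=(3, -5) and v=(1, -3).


u . v = u_x*v_x + u_y*v_y = 3*1 + (-5)*(-3)
= 3 + 15 = 18

18


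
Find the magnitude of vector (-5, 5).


|u| = sqrt((-5)^2 + 5^2) = sqrt(50) = 7.0711

7.0711


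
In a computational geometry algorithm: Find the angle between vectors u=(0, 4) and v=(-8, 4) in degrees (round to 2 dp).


u.v = 16, |u| = sqrt(16) = 4, |v| = sqrt(80) = 8.9443
cos(theta) = u.v/(|u||v|) = 16/sqrt(1280) = 0.447214
theta = acos(0.447214) = 63.43 degrees

63.43 degrees


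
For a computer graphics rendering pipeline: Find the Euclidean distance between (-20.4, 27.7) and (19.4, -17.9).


dx=39.8, dy=-45.6
d^2 = 39.8^2 + (-45.6)^2 = 3663.4
d = sqrt(3663.4) = 60.526

60.526


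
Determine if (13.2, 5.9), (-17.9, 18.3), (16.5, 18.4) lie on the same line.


Cross product: ((-17.9)-13.2)*(18.4-5.9) - (18.3-5.9)*(16.5-13.2)
= -429.67

No, not collinear


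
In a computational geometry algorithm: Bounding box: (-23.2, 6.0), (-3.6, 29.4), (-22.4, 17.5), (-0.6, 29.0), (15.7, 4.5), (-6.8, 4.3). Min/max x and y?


x range: [-23.2, 15.7]
y range: [4.3, 29.4]
Bounding box: (-23.2,4.3) to (15.7,29.4)

(-23.2,4.3) to (15.7,29.4)


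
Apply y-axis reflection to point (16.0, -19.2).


Reflection over y-axis: (x,y) -> (-x,y)
(16, -19.2) -> (-16, -19.2)

(-16, -19.2)


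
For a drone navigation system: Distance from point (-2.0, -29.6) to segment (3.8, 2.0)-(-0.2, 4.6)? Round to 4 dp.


Project P onto AB: t = 0 (clamped to [0,1])
Closest point on segment: (3.8, 2)
Distance: 32.1279

32.1279


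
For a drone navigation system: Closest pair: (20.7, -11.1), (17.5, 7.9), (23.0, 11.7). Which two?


d(P0,P1) = 19.2676, d(P0,P2) = 22.9157, d(P1,P2) = 6.6851
Closest: P1 and P2

Closest pair: (17.5, 7.9) and (23.0, 11.7), distance = 6.6851


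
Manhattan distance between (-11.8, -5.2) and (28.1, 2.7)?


|(-11.8)-28.1| + |(-5.2)-2.7| = 39.9 + 7.9 = 47.8

47.8


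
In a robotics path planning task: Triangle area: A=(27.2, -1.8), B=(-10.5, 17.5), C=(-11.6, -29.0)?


Area = |x_A(y_B-y_C) + x_B(y_C-y_A) + x_C(y_A-y_B)|/2
= |1264.8 + 285.6 + 223.88|/2
= 1774.28/2 = 887.14

887.14


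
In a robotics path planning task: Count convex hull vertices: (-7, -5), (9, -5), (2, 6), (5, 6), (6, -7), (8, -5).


Convex hull vertices (CCW): (-7, -5), (6, -7), (9, -5), (5, 6), (2, 6)
Count = 5

5


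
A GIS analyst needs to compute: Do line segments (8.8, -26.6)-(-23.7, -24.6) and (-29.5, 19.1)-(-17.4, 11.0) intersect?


Cross products: d1=-242.74, d2=-481.79, d3=-1408.65, d4=-1169.6
d1*d2 < 0 and d3*d4 < 0? no

No, they don't intersect


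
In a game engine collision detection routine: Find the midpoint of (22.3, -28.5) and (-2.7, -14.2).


M = ((22.3+(-2.7))/2, ((-28.5)+(-14.2))/2)
= (9.8, -21.35)

(9.8, -21.35)


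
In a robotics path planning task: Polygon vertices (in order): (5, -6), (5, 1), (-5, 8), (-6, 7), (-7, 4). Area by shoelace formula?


Shoelace sum: (5*1 - 5*(-6)) + (5*8 - (-5)*1) + ((-5)*7 - (-6)*8) + ((-6)*4 - (-7)*7) + ((-7)*(-6) - 5*4)
= 140
Area = |140|/2 = 70

70


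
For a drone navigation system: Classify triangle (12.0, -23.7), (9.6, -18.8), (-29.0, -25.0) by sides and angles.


Side lengths squared: AB^2=29.77, BC^2=1528.4, CA^2=1682.69
Sorted: [29.77, 1528.4, 1682.69]
By sides: Scalene, By angles: Obtuse

Scalene, Obtuse


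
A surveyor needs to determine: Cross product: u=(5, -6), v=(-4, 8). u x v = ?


u x v = u_x*v_y - u_y*v_x = 5*8 - (-6)*(-4)
= 40 - 24 = 16

16


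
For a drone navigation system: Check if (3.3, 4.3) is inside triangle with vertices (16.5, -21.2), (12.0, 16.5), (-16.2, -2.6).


Cross products: AB x AP = 382.89, BC x BP = 177.87, CA x CP = 588.33
All same sign? yes

Yes, inside


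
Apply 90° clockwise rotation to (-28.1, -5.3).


90° CW: (x,y) -> (y, -x)
(-28.1,-5.3) -> (-5.3, 28.1)

(-5.3, 28.1)


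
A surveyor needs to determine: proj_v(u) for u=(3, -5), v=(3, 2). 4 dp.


u.v = -1, |v| = sqrt(13) = 3.6056
Scalar projection = u.v / |v| = -1 / sqrt(13) = -0.2774

-0.2774


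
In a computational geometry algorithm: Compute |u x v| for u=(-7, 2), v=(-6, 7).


|u x v| = |(-7)*7 - 2*(-6)|
= |(-49) - (-12)| = 37

37


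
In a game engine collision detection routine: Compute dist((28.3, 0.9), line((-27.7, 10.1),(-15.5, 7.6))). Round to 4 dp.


|cross product| = 27.76
|line direction| = sqrt(155.09) = 12.4535
Distance = 27.76/sqrt(155.09) = 2.2291

2.2291


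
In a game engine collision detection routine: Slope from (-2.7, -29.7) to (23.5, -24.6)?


slope = (y2-y1)/(x2-x1) = ((-24.6)-(-29.7))/(23.5-(-2.7)) = 5.1/26.2 = 0.1947

0.1947


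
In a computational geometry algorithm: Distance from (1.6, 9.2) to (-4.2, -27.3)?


dx=-5.8, dy=-36.5
d^2 = (-5.8)^2 + (-36.5)^2 = 1365.89
d = sqrt(1365.89) = 36.9579

36.9579


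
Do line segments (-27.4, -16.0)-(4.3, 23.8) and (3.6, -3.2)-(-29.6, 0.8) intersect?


Cross products: d1=548.96, d2=-899.2, d3=-828.04, d4=620.12
d1*d2 < 0 and d3*d4 < 0? yes

Yes, they intersect


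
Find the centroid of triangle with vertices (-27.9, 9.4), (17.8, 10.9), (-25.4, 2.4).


Centroid = ((x_A+x_B+x_C)/3, (y_A+y_B+y_C)/3)
= (((-27.9)+17.8+(-25.4))/3, (9.4+10.9+2.4)/3)
= (-11.8333, 7.5667)

(-11.8333, 7.5667)


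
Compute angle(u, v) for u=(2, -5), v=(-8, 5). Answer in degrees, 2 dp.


u.v = -41, |u| = sqrt(29) = 5.3852, |v| = sqrt(89) = 9.434
cos(theta) = u.v/(|u||v|) = -41/sqrt(2581) = -0.80703
theta = acos(-0.80703) = 143.81 degrees

143.81 degrees


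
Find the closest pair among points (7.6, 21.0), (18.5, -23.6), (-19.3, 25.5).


d(P0,P1) = 45.9126, d(P0,P2) = 27.2738, d(P1,P2) = 61.9649
Closest: P0 and P2

Closest pair: (7.6, 21.0) and (-19.3, 25.5), distance = 27.2738


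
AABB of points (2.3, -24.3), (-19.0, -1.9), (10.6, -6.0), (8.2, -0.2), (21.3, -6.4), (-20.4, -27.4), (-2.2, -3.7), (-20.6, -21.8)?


x range: [-20.6, 21.3]
y range: [-27.4, -0.2]
Bounding box: (-20.6,-27.4) to (21.3,-0.2)

(-20.6,-27.4) to (21.3,-0.2)


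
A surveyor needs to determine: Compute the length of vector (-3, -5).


|u| = sqrt((-3)^2 + (-5)^2) = sqrt(34) = 5.831

5.831


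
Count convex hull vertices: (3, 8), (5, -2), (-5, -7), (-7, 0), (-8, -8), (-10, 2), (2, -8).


Convex hull vertices (CCW): (-10, 2), (-8, -8), (2, -8), (5, -2), (3, 8)
Count = 5

5


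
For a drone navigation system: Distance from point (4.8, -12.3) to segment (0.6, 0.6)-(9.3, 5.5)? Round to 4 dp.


Project P onto AB: t = 0 (clamped to [0,1])
Closest point on segment: (0.6, 0.6)
Distance: 13.5665

13.5665


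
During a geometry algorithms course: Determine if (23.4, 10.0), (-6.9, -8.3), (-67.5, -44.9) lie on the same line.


Cross product: ((-6.9)-23.4)*((-44.9)-10) - ((-8.3)-10)*((-67.5)-23.4)
= 0

Yes, collinear


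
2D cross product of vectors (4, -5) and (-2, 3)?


u x v = u_x*v_y - u_y*v_x = 4*3 - (-5)*(-2)
= 12 - 10 = 2

2


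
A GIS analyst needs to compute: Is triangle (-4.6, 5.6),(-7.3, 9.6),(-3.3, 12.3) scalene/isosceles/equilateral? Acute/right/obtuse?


Side lengths squared: AB^2=23.29, BC^2=23.29, CA^2=46.58
Sorted: [23.29, 23.29, 46.58]
By sides: Isosceles, By angles: Right

Isosceles, Right


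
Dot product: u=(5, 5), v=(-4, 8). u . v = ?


u . v = u_x*v_x + u_y*v_y = 5*(-4) + 5*8
= (-20) + 40 = 20

20


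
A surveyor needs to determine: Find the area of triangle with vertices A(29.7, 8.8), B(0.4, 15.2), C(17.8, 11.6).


Area = |x_A(y_B-y_C) + x_B(y_C-y_A) + x_C(y_A-y_B)|/2
= |106.92 + 1.12 + (-113.92)|/2
= 5.88/2 = 2.94

2.94


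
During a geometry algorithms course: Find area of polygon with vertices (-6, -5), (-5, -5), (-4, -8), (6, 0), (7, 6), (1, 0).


Shoelace sum: ((-6)*(-5) - (-5)*(-5)) + ((-5)*(-8) - (-4)*(-5)) + ((-4)*0 - 6*(-8)) + (6*6 - 7*0) + (7*0 - 1*6) + (1*(-5) - (-6)*0)
= 98
Area = |98|/2 = 49

49


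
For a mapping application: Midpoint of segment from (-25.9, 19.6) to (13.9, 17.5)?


M = (((-25.9)+13.9)/2, (19.6+17.5)/2)
= (-6, 18.55)

(-6, 18.55)


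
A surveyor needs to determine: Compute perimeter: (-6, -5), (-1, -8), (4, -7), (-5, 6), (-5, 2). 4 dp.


Sides: (-6, -5)->(-1, -8): sqrt(34) = 5.830952, (-1, -8)->(4, -7): sqrt(26) = 5.09902, (4, -7)->(-5, 6): sqrt(250) = 15.811388, (-5, 6)->(-5, 2): sqrt(16) = 4, (-5, 2)->(-6, -5): sqrt(50) = 7.071068
Sum = 37.812428
Perimeter = 37.8124

37.8124


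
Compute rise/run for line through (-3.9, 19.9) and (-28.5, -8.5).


slope = (y2-y1)/(x2-x1) = ((-8.5)-19.9)/((-28.5)-(-3.9)) = (-28.4)/(-24.6) = 1.1545

1.1545


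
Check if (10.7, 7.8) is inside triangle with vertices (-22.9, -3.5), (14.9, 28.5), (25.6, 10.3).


Cross products: AB x AP = -648.06, BC x BP = -297.93, CA x CP = -84.37
All same sign? yes

Yes, inside


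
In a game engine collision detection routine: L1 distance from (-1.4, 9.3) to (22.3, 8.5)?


|(-1.4)-22.3| + |9.3-8.5| = 23.7 + 0.8 = 24.5

24.5


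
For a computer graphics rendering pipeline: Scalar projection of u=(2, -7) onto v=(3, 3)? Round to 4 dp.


u.v = -15, |v| = sqrt(18) = 4.2426
Scalar projection = u.v / |v| = -15 / sqrt(18) = -3.5355

-3.5355


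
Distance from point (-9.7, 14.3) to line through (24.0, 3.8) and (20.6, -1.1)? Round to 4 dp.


|cross product| = 200.83
|line direction| = sqrt(35.57) = 5.9641
Distance = 200.83/sqrt(35.57) = 33.6734

33.6734


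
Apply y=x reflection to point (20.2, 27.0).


Reflection over y=x: (x,y) -> (y,x)
(20.2, 27) -> (27, 20.2)

(27, 20.2)


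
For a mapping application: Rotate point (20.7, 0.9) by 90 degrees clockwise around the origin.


90° CW: (x,y) -> (y, -x)
(20.7,0.9) -> (0.9, -20.7)

(0.9, -20.7)


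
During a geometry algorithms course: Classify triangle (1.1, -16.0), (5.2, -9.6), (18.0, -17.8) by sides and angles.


Side lengths squared: AB^2=57.77, BC^2=231.08, CA^2=288.85
Sorted: [57.77, 231.08, 288.85]
By sides: Scalene, By angles: Right

Scalene, Right


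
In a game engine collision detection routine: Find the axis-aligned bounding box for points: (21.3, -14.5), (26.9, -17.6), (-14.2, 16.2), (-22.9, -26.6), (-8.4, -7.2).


x range: [-22.9, 26.9]
y range: [-26.6, 16.2]
Bounding box: (-22.9,-26.6) to (26.9,16.2)

(-22.9,-26.6) to (26.9,16.2)


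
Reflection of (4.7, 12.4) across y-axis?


Reflection over y-axis: (x,y) -> (-x,y)
(4.7, 12.4) -> (-4.7, 12.4)

(-4.7, 12.4)


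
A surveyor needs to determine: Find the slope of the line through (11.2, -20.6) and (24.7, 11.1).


slope = (y2-y1)/(x2-x1) = (11.1-(-20.6))/(24.7-11.2) = 31.7/13.5 = 2.3481

2.3481


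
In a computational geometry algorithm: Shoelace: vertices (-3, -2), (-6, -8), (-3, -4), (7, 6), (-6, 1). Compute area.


Shoelace sum: ((-3)*(-8) - (-6)*(-2)) + ((-6)*(-4) - (-3)*(-8)) + ((-3)*6 - 7*(-4)) + (7*1 - (-6)*6) + ((-6)*(-2) - (-3)*1)
= 80
Area = |80|/2 = 40

40


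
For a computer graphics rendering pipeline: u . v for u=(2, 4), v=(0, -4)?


u . v = u_x*v_x + u_y*v_y = 2*0 + 4*(-4)
= 0 + (-16) = -16

-16


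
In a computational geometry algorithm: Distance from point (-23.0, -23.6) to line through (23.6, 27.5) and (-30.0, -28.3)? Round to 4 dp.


|cross product| = 138.68
|line direction| = sqrt(5986.6) = 77.3731
Distance = 138.68/sqrt(5986.6) = 1.7924

1.7924


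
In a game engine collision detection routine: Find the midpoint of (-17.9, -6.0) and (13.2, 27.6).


M = (((-17.9)+13.2)/2, ((-6)+27.6)/2)
= (-2.35, 10.8)

(-2.35, 10.8)


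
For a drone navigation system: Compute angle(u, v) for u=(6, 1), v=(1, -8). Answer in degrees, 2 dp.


u.v = -2, |u| = sqrt(37) = 6.0828, |v| = sqrt(65) = 8.0623
cos(theta) = u.v/(|u||v|) = -2/sqrt(2405) = -0.040782
theta = acos(-0.040782) = 92.34 degrees

92.34 degrees


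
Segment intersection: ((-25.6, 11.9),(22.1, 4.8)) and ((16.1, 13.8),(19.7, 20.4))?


Cross products: d1=268.38, d2=-72, d3=386.7, d4=727.08
d1*d2 < 0 and d3*d4 < 0? no

No, they don't intersect


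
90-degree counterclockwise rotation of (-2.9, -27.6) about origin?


90° CCW: (x,y) -> (-y, x)
(-2.9,-27.6) -> (27.6, -2.9)

(27.6, -2.9)


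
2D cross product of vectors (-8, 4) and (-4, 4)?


u x v = u_x*v_y - u_y*v_x = (-8)*4 - 4*(-4)
= (-32) - (-16) = -16

-16


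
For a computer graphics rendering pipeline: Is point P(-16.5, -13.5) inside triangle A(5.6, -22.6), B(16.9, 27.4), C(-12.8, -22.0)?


Cross products: AB x AP = 1207.83, BC x BP = -435.23, CA x CP = 154.18
All same sign? no

No, outside


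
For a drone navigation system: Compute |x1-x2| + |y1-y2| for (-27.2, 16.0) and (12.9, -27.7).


|(-27.2)-12.9| + |16-(-27.7)| = 40.1 + 43.7 = 83.8

83.8


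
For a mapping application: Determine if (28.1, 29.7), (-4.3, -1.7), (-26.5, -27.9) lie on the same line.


Cross product: ((-4.3)-28.1)*((-27.9)-29.7) - ((-1.7)-29.7)*((-26.5)-28.1)
= 151.8

No, not collinear


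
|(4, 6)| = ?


|u| = sqrt(4^2 + 6^2) = sqrt(52) = 7.2111

7.2111


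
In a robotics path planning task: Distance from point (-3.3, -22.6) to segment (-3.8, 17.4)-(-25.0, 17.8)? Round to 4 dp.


Project P onto AB: t = 0 (clamped to [0,1])
Closest point on segment: (-3.8, 17.4)
Distance: 40.0031

40.0031


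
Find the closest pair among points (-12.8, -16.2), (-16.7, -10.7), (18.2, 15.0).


d(P0,P1) = 6.7424, d(P0,P2) = 43.9823, d(P1,P2) = 43.3417
Closest: P0 and P1

Closest pair: (-12.8, -16.2) and (-16.7, -10.7), distance = 6.7424


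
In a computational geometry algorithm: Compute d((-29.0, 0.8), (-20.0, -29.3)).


dx=9, dy=-30.1
d^2 = 9^2 + (-30.1)^2 = 987.01
d = sqrt(987.01) = 31.4167

31.4167


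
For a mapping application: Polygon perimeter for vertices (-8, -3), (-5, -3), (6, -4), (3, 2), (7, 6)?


Sides: (-8, -3)->(-5, -3): sqrt(9) = 3, (-5, -3)->(6, -4): sqrt(122) = 11.045361, (6, -4)->(3, 2): sqrt(45) = 6.708204, (3, 2)->(7, 6): sqrt(32) = 5.656854, (7, 6)->(-8, -3): sqrt(306) = 17.492856
Sum = 43.903275
Perimeter = 43.9033

43.9033


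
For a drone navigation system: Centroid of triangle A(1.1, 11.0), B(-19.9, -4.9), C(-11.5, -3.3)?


Centroid = ((x_A+x_B+x_C)/3, (y_A+y_B+y_C)/3)
= ((1.1+(-19.9)+(-11.5))/3, (11+(-4.9)+(-3.3))/3)
= (-10.1, 0.9333)

(-10.1, 0.9333)


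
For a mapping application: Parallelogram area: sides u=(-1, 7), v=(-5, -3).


|u x v| = |(-1)*(-3) - 7*(-5)|
= |3 - (-35)| = 38

38


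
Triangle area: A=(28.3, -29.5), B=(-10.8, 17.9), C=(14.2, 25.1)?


Area = |x_A(y_B-y_C) + x_B(y_C-y_A) + x_C(y_A-y_B)|/2
= |(-203.76) + (-589.68) + (-673.08)|/2
= 1466.52/2 = 733.26

733.26


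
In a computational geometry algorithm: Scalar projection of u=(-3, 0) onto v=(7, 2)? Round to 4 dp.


u.v = -21, |v| = sqrt(53) = 7.2801
Scalar projection = u.v / |v| = -21 / sqrt(53) = -2.8846

-2.8846


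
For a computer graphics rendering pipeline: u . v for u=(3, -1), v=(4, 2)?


u . v = u_x*v_x + u_y*v_y = 3*4 + (-1)*2
= 12 + (-2) = 10

10


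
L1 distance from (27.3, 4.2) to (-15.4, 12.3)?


|27.3-(-15.4)| + |4.2-12.3| = 42.7 + 8.1 = 50.8

50.8


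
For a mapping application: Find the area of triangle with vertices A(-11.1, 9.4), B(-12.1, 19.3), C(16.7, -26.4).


Area = |x_A(y_B-y_C) + x_B(y_C-y_A) + x_C(y_A-y_B)|/2
= |(-507.27) + 433.18 + (-165.33)|/2
= 239.42/2 = 119.71

119.71


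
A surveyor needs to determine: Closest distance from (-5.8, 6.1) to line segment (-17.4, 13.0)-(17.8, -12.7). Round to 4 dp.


Project P onto AB: t = 0.3083 (clamped to [0,1])
Closest point on segment: (-6.5474, 5.0764)
Distance: 1.2674

1.2674


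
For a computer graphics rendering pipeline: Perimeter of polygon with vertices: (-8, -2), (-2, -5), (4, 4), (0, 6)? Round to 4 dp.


Sides: (-8, -2)->(-2, -5): sqrt(45) = 6.708204, (-2, -5)->(4, 4): sqrt(117) = 10.816654, (4, 4)->(0, 6): sqrt(20) = 4.472136, (0, 6)->(-8, -2): sqrt(128) = 11.313708
Sum = 33.310702
Perimeter = 33.3107

33.3107


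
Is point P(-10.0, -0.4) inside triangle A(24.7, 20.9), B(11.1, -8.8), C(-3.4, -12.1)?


Cross products: AB x AP = -740.91, BC x BP = -191.43, CA x CP = 546.57
All same sign? no

No, outside


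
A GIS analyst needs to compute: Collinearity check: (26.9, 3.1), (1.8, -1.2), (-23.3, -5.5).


Cross product: (1.8-26.9)*((-5.5)-3.1) - ((-1.2)-3.1)*((-23.3)-26.9)
= 0

Yes, collinear


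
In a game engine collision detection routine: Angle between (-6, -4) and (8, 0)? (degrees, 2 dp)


u.v = -48, |u| = sqrt(52) = 7.2111, |v| = sqrt(64) = 8
cos(theta) = u.v/(|u||v|) = -48/sqrt(3328) = -0.83205
theta = acos(-0.83205) = 146.31 degrees

146.31 degrees


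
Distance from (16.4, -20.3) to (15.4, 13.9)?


dx=-1, dy=34.2
d^2 = (-1)^2 + 34.2^2 = 1170.64
d = sqrt(1170.64) = 34.2146

34.2146


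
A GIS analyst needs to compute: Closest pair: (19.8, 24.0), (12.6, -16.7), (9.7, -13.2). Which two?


d(P0,P1) = 41.3319, d(P0,P2) = 38.5467, d(P1,P2) = 4.5453
Closest: P1 and P2

Closest pair: (12.6, -16.7) and (9.7, -13.2), distance = 4.5453


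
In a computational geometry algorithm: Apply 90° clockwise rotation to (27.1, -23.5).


90° CW: (x,y) -> (y, -x)
(27.1,-23.5) -> (-23.5, -27.1)

(-23.5, -27.1)
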